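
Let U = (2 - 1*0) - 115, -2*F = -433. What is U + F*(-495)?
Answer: -214561/2 ≈ -1.0728e+5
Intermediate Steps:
F = 433/2 (F = -1/2*(-433) = 433/2 ≈ 216.50)
U = -113 (U = (2 + 0) - 115 = 2 - 115 = -113)
U + F*(-495) = -113 + (433/2)*(-495) = -113 - 214335/2 = -214561/2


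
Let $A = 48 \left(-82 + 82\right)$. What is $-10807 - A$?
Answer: $-10807$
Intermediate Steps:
$A = 0$ ($A = 48 \cdot 0 = 0$)
$-10807 - A = -10807 - 0 = -10807 + 0 = -10807$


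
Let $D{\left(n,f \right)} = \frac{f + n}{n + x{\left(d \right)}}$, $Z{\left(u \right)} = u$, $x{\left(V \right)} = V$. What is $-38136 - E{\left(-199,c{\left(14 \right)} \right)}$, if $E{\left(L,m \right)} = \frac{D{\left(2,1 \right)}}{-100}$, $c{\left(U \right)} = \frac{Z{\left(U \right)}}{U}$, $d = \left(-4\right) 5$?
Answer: $- \frac{22881601}{600} \approx -38136.0$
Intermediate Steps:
$d = -20$
$D{\left(n,f \right)} = \frac{f + n}{-20 + n}$ ($D{\left(n,f \right)} = \frac{f + n}{n - 20} = \frac{f + n}{-20 + n}$)
$c{\left(U \right)} = 1$ ($c{\left(U \right)} = \frac{U}{U} = 1$)
$E{\left(L,m \right)} = \frac{1}{600}$ ($E{\left(L,m \right)} = \frac{\frac{1}{-20 + 2} \left(1 + 2\right)}{-100} = \frac{1}{-18} \cdot 3 \left(- \frac{1}{100}\right) = \left(- \frac{1}{18}\right) 3 \left(- \frac{1}{100}\right) = \left(- \frac{1}{6}\right) \left(- \frac{1}{100}\right) = \frac{1}{600}$)
$-38136 - E{\left(-199,c{\left(14 \right)} \right)} = -38136 - \frac{1}{600} = - \frac{22881601}{600}$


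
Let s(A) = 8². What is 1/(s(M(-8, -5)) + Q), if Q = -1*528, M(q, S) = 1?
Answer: -1/464 ≈ -0.0021552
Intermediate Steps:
Q = -528
s(A) = 64
1/(s(M(-8, -5)) + Q) = 1/(64 - 528) = 1/(-464) = -1/464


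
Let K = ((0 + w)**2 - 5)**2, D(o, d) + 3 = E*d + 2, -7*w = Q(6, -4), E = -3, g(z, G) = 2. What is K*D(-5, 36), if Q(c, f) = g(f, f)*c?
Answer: -1111909/2401 ≈ -463.10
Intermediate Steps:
Q(c, f) = 2*c
w = -12/7 (w = -2*6/7 = -1/7*12 = -12/7 ≈ -1.7143)
D(o, d) = -1 - 3*d (D(o, d) = -3 + (-3*d + 2) = -3 + (2 - 3*d) = -1 - 3*d)
K = 10201/2401 (K = ((0 - 12/7)**2 - 5)**2 = ((-12/7)**2 - 5)**2 = (144/49 - 5)**2 = (-101/49)**2 = 10201/2401 ≈ 4.2486)
K*D(-5, 36) = 10201*(-1 - 3*36)/2401 = 10201*(-1 - 108)/2401 = (10201/2401)*(-109) = -1111909/2401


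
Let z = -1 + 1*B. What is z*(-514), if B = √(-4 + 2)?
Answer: 514 - 514*I*√2 ≈ 514.0 - 726.91*I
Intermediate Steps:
B = I*√2 (B = √(-2) = I*√2 ≈ 1.4142*I)
z = -1 + I*√2 (z = -1 + 1*(I*√2) = -1 + I*√2 ≈ -1.0 + 1.4142*I)
z*(-514) = (-1 + I*√2)*(-514) = 514 - 514*I*√2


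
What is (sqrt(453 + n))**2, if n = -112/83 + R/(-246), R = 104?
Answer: 4606585/10209 ≈ 451.23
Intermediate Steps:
n = -18092/10209 (n = -112/83 + 104/(-246) = -112*1/83 + 104*(-1/246) = -112/83 - 52/123 = -18092/10209 ≈ -1.7722)
(sqrt(453 + n))**2 = (sqrt(453 - 18092/10209))**2 = (sqrt(4606585/10209))**2 = (sqrt(47028626265)/10209)**2 = 4606585/10209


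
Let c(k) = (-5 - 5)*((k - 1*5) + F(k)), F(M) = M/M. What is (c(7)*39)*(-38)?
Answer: 44460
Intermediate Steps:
F(M) = 1
c(k) = 40 - 10*k (c(k) = (-5 - 5)*((k - 1*5) + 1) = -10*((k - 5) + 1) = -10*((-5 + k) + 1) = -10*(-4 + k) = 40 - 10*k)
(c(7)*39)*(-38) = ((40 - 10*7)*39)*(-38) = ((40 - 70)*39)*(-38) = -30*39*(-38) = -1170*(-38) = 44460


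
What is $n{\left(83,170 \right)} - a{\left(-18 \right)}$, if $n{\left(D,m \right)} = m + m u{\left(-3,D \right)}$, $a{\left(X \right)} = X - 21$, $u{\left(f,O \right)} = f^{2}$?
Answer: $1739$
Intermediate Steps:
$a{\left(X \right)} = -21 + X$
$n{\left(D,m \right)} = 10 m$ ($n{\left(D,m \right)} = m + m \left(-3\right)^{2} = m + m 9 = m + 9 m = 10 m$)
$n{\left(83,170 \right)} - a{\left(-18 \right)} = 10 \cdot 170 - \left(-21 - 18\right) = 1700 - -39 = 1700 + 39 = 1739$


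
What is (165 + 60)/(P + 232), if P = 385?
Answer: 225/617 ≈ 0.36467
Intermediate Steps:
(165 + 60)/(P + 232) = (165 + 60)/(385 + 232) = 225/617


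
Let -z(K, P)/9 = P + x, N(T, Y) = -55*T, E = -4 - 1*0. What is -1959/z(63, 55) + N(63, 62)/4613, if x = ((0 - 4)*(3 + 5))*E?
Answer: 158572/361791 ≈ 0.43830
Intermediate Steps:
E = -4 (E = -4 + 0 = -4)
x = 128 (x = ((0 - 4)*(3 + 5))*(-4) = -4*8*(-4) = -32*(-4) = 128)
z(K, P) = -1152 - 9*P (z(K, P) = -9*(P + 128) = -9*(128 + P) = -1152 - 9*P)
-1959/z(63, 55) + N(63, 62)/4613 = -1959/(-1152 - 9*55) - 55*63/4613 = -1959/(-1152 - 495) - 3465*1/4613 = -1959/(-1647) - 495/659 = -1959*(-1/1647) - 495/659 = 653/549 - 495/659 = 158572/361791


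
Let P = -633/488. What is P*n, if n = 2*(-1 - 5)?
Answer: 1899/122 ≈ 15.566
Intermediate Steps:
n = -12 (n = 2*(-6) = -12)
P = -633/488 (P = -633*1/488 = -633/488 ≈ -1.2971)
P*n = -633/488*(-12) = 1899/122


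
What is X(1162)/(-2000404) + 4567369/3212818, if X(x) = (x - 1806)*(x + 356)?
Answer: 438478871119/229533356374 ≈ 1.9103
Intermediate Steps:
X(x) = (-1806 + x)*(356 + x)
X(1162)/(-2000404) + 4567369/3212818 = (-642936 + 1162² - 1450*1162)/(-2000404) + 4567369/3212818 = (-642936 + 1350244 - 1684900)*(-1/2000404) + 4567369*(1/3212818) = -977592*(-1/2000404) + 4567369/3212818 = 34914/71443 + 4567369/3212818 = 438478871119/229533356374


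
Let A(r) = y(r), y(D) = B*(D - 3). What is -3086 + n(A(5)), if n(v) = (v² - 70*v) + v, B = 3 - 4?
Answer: -2944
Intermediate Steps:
B = -1
y(D) = 3 - D (y(D) = -(D - 3) = -(-3 + D) = 3 - D)
A(r) = 3 - r
n(v) = v² - 69*v
-3086 + n(A(5)) = -3086 + (3 - 1*5)*(-69 + (3 - 1*5)) = -3086 + (3 - 5)*(-69 + (3 - 5)) = -3086 - 2*(-69 - 2) = -3086 - 2*(-71) = -3086 + 142 = -2944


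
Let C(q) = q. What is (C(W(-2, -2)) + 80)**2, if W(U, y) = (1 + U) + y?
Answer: 5929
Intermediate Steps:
W(U, y) = 1 + U + y
(C(W(-2, -2)) + 80)**2 = ((1 - 2 - 2) + 80)**2 = (-3 + 80)**2 = 77**2 = 5929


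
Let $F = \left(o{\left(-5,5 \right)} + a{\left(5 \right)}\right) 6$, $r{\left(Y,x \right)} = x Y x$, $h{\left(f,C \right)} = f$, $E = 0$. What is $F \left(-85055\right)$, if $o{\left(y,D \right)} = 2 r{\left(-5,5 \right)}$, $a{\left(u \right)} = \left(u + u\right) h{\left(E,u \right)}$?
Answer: $127582500$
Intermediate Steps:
$r{\left(Y,x \right)} = Y x^{2}$ ($r{\left(Y,x \right)} = Y x x = Y x^{2}$)
$a{\left(u \right)} = 0$ ($a{\left(u \right)} = \left(u + u\right) 0 = 2 u 0 = 0$)
$o{\left(y,D \right)} = -250$ ($o{\left(y,D \right)} = 2 \left(- 5 \cdot 5^{2}\right) = 2 \left(\left(-5\right) 25\right) = 2 \left(-125\right) = -250$)
$F = -1500$ ($F = \left(-250 + 0\right) 6 = \left(-250\right) 6 = -1500$)
$F \left(-85055\right) = \left(-1500\right) \left(-85055\right) = 127582500$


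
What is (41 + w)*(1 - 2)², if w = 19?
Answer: 60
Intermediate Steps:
(41 + w)*(1 - 2)² = (41 + 19)*(1 - 2)² = 60*(-1)² = 60*1 = 60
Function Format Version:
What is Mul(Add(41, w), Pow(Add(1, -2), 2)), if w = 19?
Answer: 60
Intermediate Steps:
Mul(Add(41, w), Pow(Add(1, -2), 2)) = Mul(Add(41, 19), Pow(Add(1, -2), 2)) = Mul(60, Pow(-1, 2)) = Mul(60, 1) = 60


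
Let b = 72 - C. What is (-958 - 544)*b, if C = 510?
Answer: 657876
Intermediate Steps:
b = -438 (b = 72 - 1*510 = 72 - 510 = -438)
(-958 - 544)*b = (-958 - 544)*(-438) = -1502*(-438) = 657876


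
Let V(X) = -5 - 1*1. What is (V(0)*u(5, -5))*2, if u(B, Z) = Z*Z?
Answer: -300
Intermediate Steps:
u(B, Z) = Z²
V(X) = -6 (V(X) = -5 - 1 = -6)
(V(0)*u(5, -5))*2 = -6*(-5)²*2 = -6*25*2 = -150*2 = -300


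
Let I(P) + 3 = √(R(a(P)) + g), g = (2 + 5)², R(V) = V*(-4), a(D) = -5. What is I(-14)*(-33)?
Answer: 99 - 33*√69 ≈ -175.12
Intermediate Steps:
R(V) = -4*V
g = 49 (g = 7² = 49)
I(P) = -3 + √69 (I(P) = -3 + √(-4*(-5) + 49) = -3 + √(20 + 49) = -3 + √69)
I(-14)*(-33) = (-3 + √69)*(-33) = 99 - 33*√69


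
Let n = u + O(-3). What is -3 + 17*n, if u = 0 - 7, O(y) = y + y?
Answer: -224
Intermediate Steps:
O(y) = 2*y
u = -7
n = -13 (n = -7 + 2*(-3) = -7 - 6 = -13)
-3 + 17*n = -3 + 17*(-13) = -3 - 221 = -224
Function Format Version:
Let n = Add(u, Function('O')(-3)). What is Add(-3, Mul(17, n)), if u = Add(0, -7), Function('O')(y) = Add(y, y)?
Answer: -224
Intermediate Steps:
Function('O')(y) = Mul(2, y)
u = -7
n = -13 (n = Add(-7, Mul(2, -3)) = Add(-7, -6) = -13)
Add(-3, Mul(17, n)) = Add(-3, Mul(17, -13)) = Add(-3, -221) = -224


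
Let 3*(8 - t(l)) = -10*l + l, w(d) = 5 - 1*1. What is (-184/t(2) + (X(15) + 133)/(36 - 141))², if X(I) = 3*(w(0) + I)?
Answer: 98596/441 ≈ 223.57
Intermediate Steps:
w(d) = 4 (w(d) = 5 - 1 = 4)
t(l) = 8 + 3*l (t(l) = 8 - (-10*l + l)/3 = 8 - (-3)*l = 8 + 3*l)
X(I) = 12 + 3*I (X(I) = 3*(4 + I) = 12 + 3*I)
(-184/t(2) + (X(15) + 133)/(36 - 141))² = (-184/(8 + 3*2) + ((12 + 3*15) + 133)/(36 - 141))² = (-184/(8 + 6) + ((12 + 45) + 133)/(-105))² = (-184/14 + (57 + 133)*(-1/105))² = (-184*1/14 + 190*(-1/105))² = (-92/7 - 38/21)² = (-314/21)² = 98596/441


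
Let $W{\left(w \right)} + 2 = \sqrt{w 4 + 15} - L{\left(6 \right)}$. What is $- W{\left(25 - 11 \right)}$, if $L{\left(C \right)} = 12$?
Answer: $14 - \sqrt{71} \approx 5.5739$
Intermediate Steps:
$W{\left(w \right)} = -14 + \sqrt{15 + 4 w}$ ($W{\left(w \right)} = -2 + \left(\sqrt{w 4 + 15} - 12\right) = -2 + \left(\sqrt{4 w + 15} - 12\right) = -2 + \left(\sqrt{15 + 4 w} - 12\right) = -2 + \left(-12 + \sqrt{15 + 4 w}\right) = -14 + \sqrt{15 + 4 w}$)
$- W{\left(25 - 11 \right)} = - (-14 + \sqrt{15 + 4 \left(25 - 11\right)}) = - (-14 + \sqrt{15 + 4 \cdot 14}) = - (-14 + \sqrt{15 + 56}) = - (-14 + \sqrt{71}) = 14 - \sqrt{71}$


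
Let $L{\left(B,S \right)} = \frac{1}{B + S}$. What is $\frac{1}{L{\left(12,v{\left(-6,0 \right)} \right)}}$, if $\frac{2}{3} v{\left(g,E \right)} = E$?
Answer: $12$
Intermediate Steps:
$v{\left(g,E \right)} = \frac{3 E}{2}$
$\frac{1}{L{\left(12,v{\left(-6,0 \right)} \right)}} = \frac{1}{\frac{1}{12 + \frac{3}{2} \cdot 0}} = \frac{1}{\frac{1}{12 + 0}} = \frac{1}{\frac{1}{12}} = 12$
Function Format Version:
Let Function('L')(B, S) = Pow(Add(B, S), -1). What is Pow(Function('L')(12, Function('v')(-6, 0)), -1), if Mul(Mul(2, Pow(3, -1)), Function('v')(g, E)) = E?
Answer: 12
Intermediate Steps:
Function('v')(g, E) = Mul(Rational(3, 2), E)
Pow(Function('L')(12, Function('v')(-6, 0)), -1) = Pow(Pow(Add(12, Mul(Rational(3, 2), 0)), -1), -1) = Pow(Pow(Add(12, 0), -1), -1) = Pow(Pow(12, -1), -1) = Pow(Rational(1, 12), -1) = 12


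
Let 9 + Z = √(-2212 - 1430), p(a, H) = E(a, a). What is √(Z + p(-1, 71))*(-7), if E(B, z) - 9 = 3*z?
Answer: -7*√(-3 + I*√3642) ≈ -37.508 - 39.419*I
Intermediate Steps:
E(B, z) = 9 + 3*z
p(a, H) = 9 + 3*a
Z = -9 + I*√3642 (Z = -9 + √(-2212 - 1430) = -9 + √(-3642) = -9 + I*√3642 ≈ -9.0 + 60.349*I)
√(Z + p(-1, 71))*(-7) = √((-9 + I*√3642) + (9 + 3*(-1)))*(-7) = √((-9 + I*√3642) + (9 - 3))*(-7) = √((-9 + I*√3642) + 6)*(-7) = √(-3 + I*√3642)*(-7) = -7*√(-3 + I*√3642)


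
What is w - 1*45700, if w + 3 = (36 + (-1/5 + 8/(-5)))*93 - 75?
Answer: -212987/5 ≈ -42597.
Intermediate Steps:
w = 15513/5 (w = -3 + ((36 + (-1/5 + 8/(-5)))*93 - 75) = -3 + ((36 + (-1*⅕ + 8*(-⅕)))*93 - 75) = -3 + ((36 + (-⅕ - 8/5))*93 - 75) = -3 + ((36 - 9/5)*93 - 75) = -3 + ((171/5)*93 - 75) = -3 + (15903/5 - 75) = -3 + 15528/5 = 15513/5 ≈ 3102.6)
w - 1*45700 = 15513/5 - 1*45700 = 15513/5 - 45700 = -212987/5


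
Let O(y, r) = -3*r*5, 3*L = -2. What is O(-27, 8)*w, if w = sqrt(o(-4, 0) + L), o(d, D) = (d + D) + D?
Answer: -40*I*sqrt(42) ≈ -259.23*I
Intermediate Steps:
L = -2/3 (L = (1/3)*(-2) = -2/3 ≈ -0.66667)
o(d, D) = d + 2*D (o(d, D) = (D + d) + D = d + 2*D)
w = I*sqrt(42)/3 (w = sqrt((-4 + 2*0) - 2/3) = sqrt((-4 + 0) - 2/3) = sqrt(-4 - 2/3) = sqrt(-14/3) = I*sqrt(42)/3 ≈ 2.1602*I)
O(y, r) = -15*r
O(-27, 8)*w = (-15*8)*(I*sqrt(42)/3) = -40*I*sqrt(42)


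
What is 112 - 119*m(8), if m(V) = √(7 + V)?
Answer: 112 - 119*√15 ≈ -348.88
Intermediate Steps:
112 - 119*m(8) = 112 - 119*√(7 + 8) = 112 - 119*√15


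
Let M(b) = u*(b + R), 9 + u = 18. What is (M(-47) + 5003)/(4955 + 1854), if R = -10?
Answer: 4490/6809 ≈ 0.65942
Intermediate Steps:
u = 9 (u = -9 + 18 = 9)
M(b) = -90 + 9*b (M(b) = 9*(b - 10) = 9*(-10 + b) = -90 + 9*b)
(M(-47) + 5003)/(4955 + 1854) = ((-90 + 9*(-47)) + 5003)/(4955 + 1854) = ((-90 - 423) + 5003)/6809 = (-513 + 5003)*(1/6809) = 4490*(1/6809) = 4490/6809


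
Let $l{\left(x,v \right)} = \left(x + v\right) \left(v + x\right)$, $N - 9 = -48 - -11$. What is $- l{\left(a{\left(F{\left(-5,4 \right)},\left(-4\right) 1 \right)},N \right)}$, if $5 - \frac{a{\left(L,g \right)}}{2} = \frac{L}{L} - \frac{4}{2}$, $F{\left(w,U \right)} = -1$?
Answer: $-256$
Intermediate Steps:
$a{\left(L,g \right)} = 12$ ($a{\left(L,g \right)} = 10 - 2 \left(\frac{L}{L} - \frac{4}{2}\right) = 10 - 2 \left(1 - 2\right) = 10 - -2 = 10 + 2 = 12$)
$N = -28$ ($N = 9 - 37 = -28$)
$l{\left(x,v \right)} = \left(v + x\right)^{2}$ ($l{\left(x,v \right)} = \left(v + x\right) \left(v + x\right) = \left(v + x\right)^{2}$)
$- l{\left(a{\left(F{\left(-5,4 \right)},\left(-4\right) 1 \right)},N \right)} = - \left(-28 + 12\right)^{2} = - \left(-16\right)^{2} = \left(-1\right) 256 = -256$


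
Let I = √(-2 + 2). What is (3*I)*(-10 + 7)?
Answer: 0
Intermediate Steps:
I = 0 (I = √0 = 0)
(3*I)*(-10 + 7) = (3*0)*(-10 + 7) = 0*(-3) = 0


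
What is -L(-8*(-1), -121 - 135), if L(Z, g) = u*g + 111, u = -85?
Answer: -21871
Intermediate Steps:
L(Z, g) = 111 - 85*g (L(Z, g) = -85*g + 111 = 111 - 85*g)
-L(-8*(-1), -121 - 135) = -(111 - 85*(-121 - 135)) = -(111 - 85*(-256)) = -(111 + 21760) = -1*21871 = -21871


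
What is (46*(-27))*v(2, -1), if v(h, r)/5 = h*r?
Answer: 12420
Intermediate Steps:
v(h, r) = 5*h*r (v(h, r) = 5*(h*r) = 5*h*r)
(46*(-27))*v(2, -1) = (46*(-27))*(5*2*(-1)) = -1242*(-10) = 12420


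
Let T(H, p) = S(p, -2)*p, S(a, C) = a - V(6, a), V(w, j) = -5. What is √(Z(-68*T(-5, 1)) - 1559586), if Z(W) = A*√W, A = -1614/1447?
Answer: √(-3265475203074 - 4670916*I*√102)/1447 ≈ 0.0090205 - 1248.8*I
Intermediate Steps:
S(a, C) = 5 + a (S(a, C) = a - 1*(-5) = a + 5 = 5 + a)
A = -1614/1447 (A = -1614*1/1447 = -1614/1447 ≈ -1.1154)
T(H, p) = p*(5 + p) (T(H, p) = (5 + p)*p = p*(5 + p))
Z(W) = -1614*√W/1447
√(Z(-68*T(-5, 1)) - 1559586) = √(-1614*2*I*√102/1447 - 1559586) = √(-3228*I*√102/1447 - 1559586) = √(-1559586 - 3228*I*√102/1447)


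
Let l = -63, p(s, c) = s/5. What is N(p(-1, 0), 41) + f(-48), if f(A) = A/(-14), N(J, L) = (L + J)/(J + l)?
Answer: 1539/553 ≈ 2.7830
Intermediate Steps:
p(s, c) = s/5 (p(s, c) = s*(⅕) = s/5)
N(J, L) = (J + L)/(-63 + J) (N(J, L) = (L + J)/(J - 63) = (J + L)/(-63 + J))
f(A) = -A/14 (f(A) = A*(-1/14) = -A/14)
N(p(-1, 0), 41) + f(-48) = ((⅕)*(-1) + 41)/(-63 + (⅕)*(-1)) - 1/14*(-48) = (-⅕ + 41)/(-63 - ⅕) + 24/7 = (204/5)/(-316/5) + 24/7 = -5/316*204/5 + 24/7 = -51/79 + 24/7 = 1539/553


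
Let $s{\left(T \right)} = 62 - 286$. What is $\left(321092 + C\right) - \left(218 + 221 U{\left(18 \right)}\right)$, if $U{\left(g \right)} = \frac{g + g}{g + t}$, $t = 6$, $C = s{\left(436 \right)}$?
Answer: $\frac{640637}{2} \approx 3.2032 \cdot 10^{5}$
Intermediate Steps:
$s{\left(T \right)} = -224$
$C = -224$
$U{\left(g \right)} = \frac{2 g}{6 + g}$ ($U{\left(g \right)} = \frac{g + g}{g + 6} = \frac{2 g}{6 + g}$)
$\left(321092 + C\right) - \left(218 + 221 U{\left(18 \right)}\right) = \left(321092 - 224\right) - \left(218 + 221 \cdot 2 \cdot 18 \frac{1}{6 + 18}\right) = 320868 - \left(218 + 221 \cdot 2 \cdot 18 \cdot \frac{1}{24}\right) = 320868 - \frac{1099}{2} = \frac{640637}{2}$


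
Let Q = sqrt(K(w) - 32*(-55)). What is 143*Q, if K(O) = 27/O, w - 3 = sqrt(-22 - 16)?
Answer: 143*sqrt((5307 + 1760*I*sqrt(38))/(3 + I*sqrt(38))) ≈ 6002.1 - 6.0325*I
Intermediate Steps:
w = 3 + I*sqrt(38) (w = 3 + sqrt(-22 - 16) = 3 + sqrt(-38) = 3 + I*sqrt(38) ≈ 3.0 + 6.1644*I)
Q = sqrt(1760 + 27/(3 + I*sqrt(38))) (Q = sqrt(27/(3 + I*sqrt(38)) - 32*(-55)) = sqrt(27/(3 + I*sqrt(38)) + 1760) = sqrt(1760 + 27/(3 + I*sqrt(38))) ≈ 41.973 - 0.0422*I)
143*Q = 143*sqrt((5307 + 1760*I*sqrt(38))/(3 + I*sqrt(38)))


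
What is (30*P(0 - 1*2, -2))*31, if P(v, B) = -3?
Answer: -2790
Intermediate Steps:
(30*P(0 - 1*2, -2))*31 = (30*(-3))*31 = -90*31 = -2790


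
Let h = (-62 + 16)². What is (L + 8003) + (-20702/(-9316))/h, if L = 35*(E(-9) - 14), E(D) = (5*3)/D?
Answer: 220426950445/29568984 ≈ 7454.7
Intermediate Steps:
h = 2116 (h = (-46)² = 2116)
E(D) = 15/D
L = -1645/3 (L = 35*(15/(-9) - 14) = 35*(15*(-⅑) - 14) = 35*(-5/3 - 14) = 35*(-47/3) = -1645/3 ≈ -548.33)
(L + 8003) + (-20702/(-9316))/h = (-1645/3 + 8003) - 20702/(-9316)/2116 = 22364/3 - 20702*(-1/9316)*(1/2116) = 22364/3 + (10351/4658)*(1/2116) = 22364/3 + 10351/9856328 = 220426950445/29568984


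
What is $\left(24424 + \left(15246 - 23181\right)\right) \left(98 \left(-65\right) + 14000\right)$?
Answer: $125811070$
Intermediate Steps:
$\left(24424 + \left(15246 - 23181\right)\right) \left(98 \left(-65\right) + 14000\right) = \left(24424 + \left(15246 - 23181\right)\right) \left(-6370 + 14000\right) = \left(24424 - 7935\right) 7630 = 16489 \cdot 7630 = 125811070$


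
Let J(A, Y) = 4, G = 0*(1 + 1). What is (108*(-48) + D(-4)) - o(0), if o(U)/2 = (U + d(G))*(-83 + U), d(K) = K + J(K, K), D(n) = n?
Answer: -4524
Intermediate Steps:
G = 0 (G = 0*2 = 0)
d(K) = 4 + K (d(K) = K + 4 = 4 + K)
o(U) = 2*(-83 + U)*(4 + U) (o(U) = 2*((U + (4 + 0))*(-83 + U)) = 2*((U + 4)*(-83 + U)) = 2*((4 + U)*(-83 + U)) = 2*((-83 + U)*(4 + U)) = 2*(-83 + U)*(4 + U))
(108*(-48) + D(-4)) - o(0) = (108*(-48) - 4) - (-664 - 158*0 + 2*0²) = (-5184 - 4) - (-664 + 0 + 2*0) = -5188 - (-664 + 0 + 0) = -5188 - 1*(-664) = -5188 + 664 = -4524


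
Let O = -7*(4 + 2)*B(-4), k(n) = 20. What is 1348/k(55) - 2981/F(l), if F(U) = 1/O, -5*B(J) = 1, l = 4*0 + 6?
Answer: -24973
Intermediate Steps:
l = 6 (l = 0 + 6 = 6)
B(J) = -⅕ (B(J) = -⅕*1 = -⅕)
O = 42/5 (O = -7*(4 + 2)*(-1)/5 = -42*(-1)/5 = -7*(-6/5) = 42/5 ≈ 8.4000)
F(U) = 5/42 (F(U) = 1/(42/5) = 5/42)
1348/k(55) - 2981/F(l) = 1348/20 - 2981/5/42 = 1348*(1/20) - 2981*42/5 = 337/5 - 125202/5 = -24973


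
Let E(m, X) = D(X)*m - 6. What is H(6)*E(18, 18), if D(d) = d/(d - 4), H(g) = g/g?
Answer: 120/7 ≈ 17.143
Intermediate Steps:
H(g) = 1
D(d) = d/(-4 + d)
E(m, X) = -6 + X*m/(-4 + X) (E(m, X) = (X/(-4 + X))*m - 6 = X*m/(-4 + X) - 6 = -6 + X*m/(-4 + X))
H(6)*E(18, 18) = 1*((24 - 6*18 + 18*18)/(-4 + 18)) = 1*((24 - 108 + 324)/14) = 1*((1/14)*240) = 1*(120/7) = 120/7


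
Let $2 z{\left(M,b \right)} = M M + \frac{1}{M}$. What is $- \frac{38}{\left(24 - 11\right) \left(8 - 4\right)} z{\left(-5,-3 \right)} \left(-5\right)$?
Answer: $\frac{589}{13} \approx 45.308$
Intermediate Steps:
$z{\left(M,b \right)} = \frac{1}{2 M} + \frac{M^{2}}{2}$ ($z{\left(M,b \right)} = \frac{M M + \frac{1}{M}}{2} = \frac{M^{2} + \frac{1}{M}}{2} = \frac{\frac{1}{M} + M^{2}}{2} = \frac{1}{2 M} + \frac{M^{2}}{2}$)
$- \frac{38}{\left(24 - 11\right) \left(8 - 4\right)} z{\left(-5,-3 \right)} \left(-5\right) = - \frac{38}{\left(24 - 11\right) \left(8 - 4\right)} \frac{1 + \left(-5\right)^{3}}{2 \left(-5\right)} \left(-5\right) = - \frac{38}{13 \cdot 4} \cdot \frac{1}{2} \left(- \frac{1}{5}\right) \left(1 - 125\right) \left(-5\right) = - \frac{38}{52} \cdot \frac{1}{2} \left(- \frac{1}{5}\right) \left(-124\right) \left(-5\right) = \left(-38\right) \frac{1}{52} \cdot \frac{62}{5} \left(-5\right) = \left(- \frac{19}{26}\right) \frac{62}{5} \left(-5\right) = \left(- \frac{589}{65}\right) \left(-5\right) = \frac{589}{13}$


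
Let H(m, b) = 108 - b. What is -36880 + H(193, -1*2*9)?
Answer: -36754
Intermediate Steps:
-36880 + H(193, -1*2*9) = -36880 + (108 - (-1*2)*9) = -36880 + (108 - (-2)*9) = -36880 + (108 - 1*(-18)) = -36880 + (108 + 18) = -36880 + 126 = -36754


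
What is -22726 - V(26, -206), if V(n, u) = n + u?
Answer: -22546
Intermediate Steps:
-22726 - V(26, -206) = -22726 - (26 - 206) = -22726 - 1*(-180) = -22726 + 180 = -22546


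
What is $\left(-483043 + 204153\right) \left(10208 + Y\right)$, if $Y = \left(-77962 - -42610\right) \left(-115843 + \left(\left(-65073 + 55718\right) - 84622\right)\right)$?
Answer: $-2068685218238720$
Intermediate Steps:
$Y = 7417556640$ ($Y = \left(-77962 + \left(-69015 + 111625\right)\right) \left(-115843 - 93977\right) = \left(-77962 + 42610\right) \left(-115843 - 93977\right) = \left(-35352\right) \left(-209820\right) = 7417556640$)
$\left(-483043 + 204153\right) \left(10208 + Y\right) = \left(-483043 + 204153\right) \left(10208 + 7417556640\right) = \left(-278890\right) 7417566848 = -2068685218238720$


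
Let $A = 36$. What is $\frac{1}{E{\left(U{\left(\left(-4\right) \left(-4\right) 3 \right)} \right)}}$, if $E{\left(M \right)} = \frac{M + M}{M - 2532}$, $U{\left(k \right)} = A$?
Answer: $- \frac{104}{3} \approx -34.667$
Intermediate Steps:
$U{\left(k \right)} = 36$
$E{\left(M \right)} = \frac{2 M}{-2532 + M}$
$\frac{1}{E{\left(U{\left(\left(-4\right) \left(-4\right) 3 \right)} \right)}} = \frac{1}{2 \cdot 36 \frac{1}{-2532 + 36}} = \frac{1}{2 \cdot 36 \frac{1}{-2496}} = \frac{1}{2 \cdot 36 \left(- \frac{1}{2496}\right)} = \frac{1}{- \frac{3}{104}} = - \frac{104}{3}$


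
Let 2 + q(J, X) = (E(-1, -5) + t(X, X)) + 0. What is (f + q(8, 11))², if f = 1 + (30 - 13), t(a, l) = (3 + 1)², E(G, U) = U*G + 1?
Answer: 1444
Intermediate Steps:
E(G, U) = 1 + G*U (E(G, U) = G*U + 1 = 1 + G*U)
t(a, l) = 16 (t(a, l) = 4² = 16)
f = 18 (f = 1 + 17 = 18)
q(J, X) = 20 (q(J, X) = -2 + (((1 - 1*(-5)) + 16) + 0) = -2 + (((1 + 5) + 16) + 0) = -2 + ((6 + 16) + 0) = -2 + (22 + 0) = -2 + 22 = 20)
(f + q(8, 11))² = (18 + 20)² = 38² = 1444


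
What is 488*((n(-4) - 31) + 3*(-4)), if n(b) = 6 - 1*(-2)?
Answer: -17080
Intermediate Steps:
n(b) = 8 (n(b) = 6 + 2 = 8)
488*((n(-4) - 31) + 3*(-4)) = 488*((8 - 31) + 3*(-4)) = 488*(-23 - 12) = 488*(-35) = -17080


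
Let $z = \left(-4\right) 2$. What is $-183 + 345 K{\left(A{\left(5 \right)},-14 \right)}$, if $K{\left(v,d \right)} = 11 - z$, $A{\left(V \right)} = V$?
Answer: $6372$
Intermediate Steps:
$z = -8$
$K{\left(v,d \right)} = 19$ ($K{\left(v,d \right)} = 11 - -8 = 11 + 8 = 19$)
$-183 + 345 K{\left(A{\left(5 \right)},-14 \right)} = -183 + 345 \cdot 19 = -183 + 6555 = 6372$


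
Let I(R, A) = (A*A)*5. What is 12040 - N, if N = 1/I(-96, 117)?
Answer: 824077799/68445 ≈ 12040.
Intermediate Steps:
I(R, A) = 5*A² (I(R, A) = A²*5 = 5*A²)
N = 1/68445 (N = 1/(5*117²) = 1/(5*13689) = 1/68445 ≈ 1.4610e-5)
12040 - N = 12040 - 1*1/68445 = 12040 - 1/68445 = 824077799/68445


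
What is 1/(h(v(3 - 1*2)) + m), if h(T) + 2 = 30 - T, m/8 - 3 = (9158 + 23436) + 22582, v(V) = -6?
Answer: 1/441466 ≈ 2.2652e-6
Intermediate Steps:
m = 441432 (m = 24 + 8*((9158 + 23436) + 22582) = 24 + 8*(32594 + 22582) = 24 + 8*55176 = 24 + 441408 = 441432)
h(T) = 28 - T (h(T) = -2 + (30 - T) = 28 - T)
1/(h(v(3 - 1*2)) + m) = 1/((28 - 1*(-6)) + 441432) = 1/((28 + 6) + 441432) = 1/(34 + 441432) = 1/441466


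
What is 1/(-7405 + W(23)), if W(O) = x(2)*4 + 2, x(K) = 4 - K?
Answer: -1/7395 ≈ -0.00013523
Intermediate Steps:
W(O) = 10 (W(O) = (4 - 1*2)*4 + 2 = (4 - 2)*4 + 2 = 2*4 + 2 = 8 + 2 = 10)
1/(-7405 + W(23)) = 1/(-7405 + 10) = 1/(-7395) = -1/7395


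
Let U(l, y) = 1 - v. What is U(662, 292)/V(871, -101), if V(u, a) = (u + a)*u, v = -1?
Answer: 1/335335 ≈ 2.9821e-6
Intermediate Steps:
V(u, a) = u*(a + u) (V(u, a) = (a + u)*u = u*(a + u))
U(l, y) = 2 (U(l, y) = 1 - 1*(-1) = 1 + 1 = 2)
U(662, 292)/V(871, -101) = 2/((871*(-101 + 871))) = 2/((871*770)) = 2/670670 = 2*(1/670670) = 1/335335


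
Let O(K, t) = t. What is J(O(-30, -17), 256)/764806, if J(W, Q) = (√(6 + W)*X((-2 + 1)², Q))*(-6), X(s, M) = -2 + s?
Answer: 3*I*√11/382403 ≈ 2.6019e-5*I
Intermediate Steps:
J(W, Q) = 6*√(6 + W) (J(W, Q) = (√(6 + W)*(-2 + (-2 + 1)²))*(-6) = (√(6 + W)*(-2 + (-1)²))*(-6) = (√(6 + W)*(-2 + 1))*(-6) = (√(6 + W)*(-1))*(-6) = -√(6 + W)*(-6) = 6*√(6 + W))
J(O(-30, -17), 256)/764806 = (6*√(6 - 17))/764806 = (6*√(-11))*(1/764806) = (6*(I*√11))*(1/764806) = (6*I*√11)*(1/764806) = 3*I*√11/382403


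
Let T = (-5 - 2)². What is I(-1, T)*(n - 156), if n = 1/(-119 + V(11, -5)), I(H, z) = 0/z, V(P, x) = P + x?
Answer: 0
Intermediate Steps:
T = 49 (T = (-7)² = 49)
I(H, z) = 0
n = -1/113 (n = 1/(-119 + (11 - 5)) = 1/(-119 + 6) = 1/(-113) = -1/113 ≈ -0.0088496)
I(-1, T)*(n - 156) = 0*(-1/113 - 156) = 0*(-17629/113) = 0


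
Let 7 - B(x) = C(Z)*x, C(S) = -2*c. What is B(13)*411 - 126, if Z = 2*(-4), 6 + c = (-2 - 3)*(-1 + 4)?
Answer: -221655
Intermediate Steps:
c = -21 (c = -6 + (-2 - 3)*(-1 + 4) = -6 - 5*3 = -6 - 15 = -21)
Z = -8
C(S) = 42 (C(S) = -2*(-21) = 42)
B(x) = 7 - 42*x
B(13)*411 - 126 = (7 - 42*13)*411 - 126 = (7 - 546)*411 - 126 = -539*411 - 126 = -221529 - 126 = -221655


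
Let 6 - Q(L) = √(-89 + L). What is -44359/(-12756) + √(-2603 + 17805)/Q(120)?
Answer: 44359/12756 + √471262/5 + 6*√15202/5 ≈ 288.73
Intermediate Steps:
Q(L) = 6 - √(-89 + L)
-44359/(-12756) + √(-2603 + 17805)/Q(120) = -44359/(-12756) + √(-2603 + 17805)/(6 - √(-89 + 120)) = -44359*(-1/12756) + √15202/(6 - √31) = 44359/12756 + √15202/(6 - √31)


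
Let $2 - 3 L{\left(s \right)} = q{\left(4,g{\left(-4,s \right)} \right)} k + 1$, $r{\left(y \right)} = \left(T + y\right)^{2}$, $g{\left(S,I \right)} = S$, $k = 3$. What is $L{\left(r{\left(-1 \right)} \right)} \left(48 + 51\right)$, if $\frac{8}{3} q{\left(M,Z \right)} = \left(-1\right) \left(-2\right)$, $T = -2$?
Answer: $- \frac{165}{4} \approx -41.25$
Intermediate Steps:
$q{\left(M,Z \right)} = \frac{3}{4}$ ($q{\left(M,Z \right)} = \frac{3 \left(\left(-1\right) \left(-2\right)\right)}{8} = \frac{3}{8} \cdot 2 = \frac{3}{4}$)
$r{\left(y \right)} = \left(-2 + y\right)^{2}$
$L{\left(s \right)} = - \frac{5}{12}$ ($L{\left(s \right)} = \frac{2}{3} - \frac{\frac{3}{4} \cdot 3 + 1}{3} = \frac{2}{3} - \frac{\frac{9}{4} + 1}{3} = \frac{2}{3} - \frac{13}{12} = - \frac{5}{12}$)
$L{\left(r{\left(-1 \right)} \right)} \left(48 + 51\right) = - \frac{5 \left(48 + 51\right)}{12} = \left(- \frac{5}{12}\right) 99 = - \frac{165}{4}$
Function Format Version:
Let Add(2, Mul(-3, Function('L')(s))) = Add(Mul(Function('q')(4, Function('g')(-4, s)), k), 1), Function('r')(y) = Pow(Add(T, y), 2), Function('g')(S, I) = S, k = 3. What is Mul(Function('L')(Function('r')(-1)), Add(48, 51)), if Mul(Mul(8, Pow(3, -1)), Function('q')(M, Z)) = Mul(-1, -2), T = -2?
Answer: Rational(-165, 4) ≈ -41.250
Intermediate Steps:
Function('q')(M, Z) = Rational(3, 4) (Function('q')(M, Z) = Mul(Rational(3, 8), Mul(-1, -2)) = Mul(Rational(3, 8), 2) = Rational(3, 4))
Function('r')(y) = Pow(Add(-2, y), 2)
Function('L')(s) = Rational(-5, 12) (Function('L')(s) = Add(Rational(2, 3), Mul(Rational(-1, 3), Add(Mul(Rational(3, 4), 3), 1))) = Add(Rational(2, 3), Mul(Rational(-1, 3), Add(Rational(9, 4), 1))) = Add(Rational(2, 3), Mul(Rational(-1, 3), Rational(13, 4))) = Add(Rational(2, 3), Rational(-13, 12)) = Rational(-5, 12))
Mul(Function('L')(Function('r')(-1)), Add(48, 51)) = Mul(Rational(-5, 12), Add(48, 51)) = Mul(Rational(-5, 12), 99) = Rational(-165, 4)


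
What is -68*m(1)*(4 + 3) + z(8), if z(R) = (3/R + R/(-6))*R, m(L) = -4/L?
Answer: 5689/3 ≈ 1896.3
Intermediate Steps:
z(R) = R*(3/R - R/6) (z(R) = (3/R + R*(-⅙))*R = (3/R - R/6)*R = R*(3/R - R/6))
-68*m(1)*(4 + 3) + z(8) = -68*(-4/1)*(4 + 3) + (3 - ⅙*8²) = -68*(-4*1)*7 + (3 - ⅙*64) = -(-272)*7 + (3 - 32/3) = -68*(-28) - 23/3 = 1904 - 23/3 = 5689/3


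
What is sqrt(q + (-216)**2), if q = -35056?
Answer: 20*sqrt(29) ≈ 107.70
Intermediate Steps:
sqrt(q + (-216)**2) = sqrt(-35056 + (-216)**2) = sqrt(-35056 + 46656) = sqrt(11600) = 20*sqrt(29)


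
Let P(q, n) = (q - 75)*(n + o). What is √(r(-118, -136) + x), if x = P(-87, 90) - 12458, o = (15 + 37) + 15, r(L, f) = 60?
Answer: 2*I*√9458 ≈ 194.5*I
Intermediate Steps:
o = 67 (o = 52 + 15 = 67)
P(q, n) = (-75 + q)*(67 + n) (P(q, n) = (q - 75)*(n + 67) = (-75 + q)*(67 + n))
x = -37892 (x = (-5025 - 75*90 + 67*(-87) + 90*(-87)) - 12458 = (-5025 - 6750 - 5829 - 7830) - 12458 = -25434 - 12458 = -37892)
√(r(-118, -136) + x) = √(60 - 37892) = √(-37832) = 2*I*√9458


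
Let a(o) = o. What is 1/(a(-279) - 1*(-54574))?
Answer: 1/54295 ≈ 1.8418e-5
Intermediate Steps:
1/(a(-279) - 1*(-54574)) = 1/(-279 - 1*(-54574)) = 1/(-279 + 54574) = 1/54295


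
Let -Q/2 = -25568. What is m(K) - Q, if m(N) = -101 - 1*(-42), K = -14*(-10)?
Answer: -51195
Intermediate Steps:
K = 140
Q = 51136 (Q = -2*(-25568) = 51136)
m(N) = -59 (m(N) = -101 + 42 = -59)
m(K) - Q = -59 - 1*51136 = -59 - 51136 = -51195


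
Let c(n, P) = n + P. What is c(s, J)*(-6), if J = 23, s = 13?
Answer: -216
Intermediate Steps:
c(n, P) = P + n
c(s, J)*(-6) = (23 + 13)*(-6) = 36*(-6) = -216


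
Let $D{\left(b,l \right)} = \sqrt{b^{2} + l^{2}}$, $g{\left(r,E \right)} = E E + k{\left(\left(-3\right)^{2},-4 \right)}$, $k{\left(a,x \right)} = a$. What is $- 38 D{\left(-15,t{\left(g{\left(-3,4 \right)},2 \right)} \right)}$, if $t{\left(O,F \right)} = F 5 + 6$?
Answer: $- 38 \sqrt{481} \approx -833.41$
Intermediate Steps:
$g{\left(r,E \right)} = 9 + E^{2}$ ($g{\left(r,E \right)} = E E + \left(-3\right)^{2} = E^{2} + 9 = 9 + E^{2}$)
$t{\left(O,F \right)} = 6 + 5 F$ ($t{\left(O,F \right)} = 5 F + 6 = 6 + 5 F$)
$- 38 D{\left(-15,t{\left(g{\left(-3,4 \right)},2 \right)} \right)} = - 38 \sqrt{\left(-15\right)^{2} + \left(6 + 5 \cdot 2\right)^{2}} = - 38 \sqrt{225 + \left(6 + 10\right)^{2}} = - 38 \sqrt{225 + 16^{2}} = - 38 \sqrt{225 + 256} = - 38 \sqrt{481}$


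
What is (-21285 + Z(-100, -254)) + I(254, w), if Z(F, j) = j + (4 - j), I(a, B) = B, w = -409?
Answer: -21690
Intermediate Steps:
Z(F, j) = 4
(-21285 + Z(-100, -254)) + I(254, w) = (-21285 + 4) - 409 = -21281 - 409 = -21690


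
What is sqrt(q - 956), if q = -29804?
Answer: 2*I*sqrt(7690) ≈ 175.39*I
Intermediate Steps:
sqrt(q - 956) = sqrt(-29804 - 956) = sqrt(-30760) = 2*I*sqrt(7690)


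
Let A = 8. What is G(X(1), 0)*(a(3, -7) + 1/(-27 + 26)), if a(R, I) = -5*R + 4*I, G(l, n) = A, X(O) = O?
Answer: -352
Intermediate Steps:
G(l, n) = 8
G(X(1), 0)*(a(3, -7) + 1/(-27 + 26)) = 8*((-5*3 + 4*(-7)) + 1/(-27 + 26)) = 8*((-15 - 28) + 1/(-1)) = 8*(-43 - 1) = 8*(-44) = -352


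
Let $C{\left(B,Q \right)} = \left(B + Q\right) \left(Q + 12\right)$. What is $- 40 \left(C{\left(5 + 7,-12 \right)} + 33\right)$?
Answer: $-1320$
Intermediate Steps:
$C{\left(B,Q \right)} = \left(12 + Q\right) \left(B + Q\right)$ ($C{\left(B,Q \right)} = \left(B + Q\right) \left(12 + Q\right) = \left(12 + Q\right) \left(B + Q\right)$)
$- 40 \left(C{\left(5 + 7,-12 \right)} + 33\right) = - 40 \left(\left(\left(-12\right)^{2} + 12 \left(5 + 7\right) + 12 \left(-12\right) + \left(5 + 7\right) \left(-12\right)\right) + 33\right) = - 40 \left(\left(144 + 12 \cdot 12 - 144 + 12 \left(-12\right)\right) + 33\right) = - 40 \left(\left(144 + 144 - 144 - 144\right) + 33\right) = - 40 \left(0 + 33\right) = \left(-40\right) 33 = -1320$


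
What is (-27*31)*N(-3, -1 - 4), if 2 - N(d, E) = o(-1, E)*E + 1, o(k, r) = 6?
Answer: -25947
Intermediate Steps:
N(d, E) = 1 - 6*E (N(d, E) = 2 - (6*E + 1) = 2 - (1 + 6*E) = 2 + (-1 - 6*E) = 1 - 6*E)
(-27*31)*N(-3, -1 - 4) = (-27*31)*(1 - 6*(-1 - 4)) = -837*(1 - 6*(-5)) = -837*(1 + 30) = -837*31 = -25947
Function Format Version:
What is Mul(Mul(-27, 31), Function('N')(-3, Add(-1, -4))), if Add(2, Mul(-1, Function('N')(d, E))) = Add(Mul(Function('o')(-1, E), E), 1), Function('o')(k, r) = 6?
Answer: -25947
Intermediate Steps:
Function('N')(d, E) = Add(1, Mul(-6, E)) (Function('N')(d, E) = Add(2, Mul(-1, Add(Mul(6, E), 1))) = Add(2, Mul(-1, Add(1, Mul(6, E)))) = Add(2, Add(-1, Mul(-6, E))) = Add(1, Mul(-6, E)))
Mul(Mul(-27, 31), Function('N')(-3, Add(-1, -4))) = Mul(Mul(-27, 31), Add(1, Mul(-6, Add(-1, -4)))) = Mul(-837, Add(1, Mul(-6, -5))) = Mul(-837, Add(1, 30)) = Mul(-837, 31) = -25947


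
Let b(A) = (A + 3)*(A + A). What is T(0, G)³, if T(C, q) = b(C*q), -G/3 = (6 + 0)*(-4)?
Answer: 0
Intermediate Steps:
G = 72 (G = -3*(6 + 0)*(-4) = -18*(-4) = -3*(-24) = 72)
b(A) = 2*A*(3 + A) (b(A) = (3 + A)*(2*A) = 2*A*(3 + A))
T(C, q) = 2*C*q*(3 + C*q) (T(C, q) = 2*(C*q)*(3 + C*q) = 2*C*q*(3 + C*q))
T(0, G)³ = (2*0*72*(3 + 0*72))³ = (2*0*72*(3 + 0))³ = (2*0*72*3)³ = 0³ = 0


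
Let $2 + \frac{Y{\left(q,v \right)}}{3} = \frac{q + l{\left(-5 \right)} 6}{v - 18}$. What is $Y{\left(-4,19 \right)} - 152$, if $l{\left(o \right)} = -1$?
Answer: $-188$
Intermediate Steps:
$Y{\left(q,v \right)} = -6 + \frac{3 \left(-6 + q\right)}{-18 + v}$ ($Y{\left(q,v \right)} = -6 + 3 \frac{q - 6}{v - 18} = -6 + 3 \frac{q - 6}{-18 + v} = -6 + 3 \frac{-6 + q}{-18 + v} = -6 + \frac{3 \left(-6 + q\right)}{-18 + v}$)
$Y{\left(-4,19 \right)} - 152 = \frac{3 \left(30 - 4 - 38\right)}{-18 + 19} - 152 = \frac{3 \left(30 - 4 - 38\right)}{1} - 152 = 3 \cdot 1 \left(-12\right) - 152 = -36 - 152 = -188$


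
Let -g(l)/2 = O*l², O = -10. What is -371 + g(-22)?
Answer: 9309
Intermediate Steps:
g(l) = 20*l² (g(l) = -(-20)*l² = 20*l²)
-371 + g(-22) = -371 + 20*(-22)² = -371 + 20*484 = -371 + 9680 = 9309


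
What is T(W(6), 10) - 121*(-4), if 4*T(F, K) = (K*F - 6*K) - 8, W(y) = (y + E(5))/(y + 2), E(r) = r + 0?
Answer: 7527/16 ≈ 470.44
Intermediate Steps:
E(r) = r
W(y) = (5 + y)/(2 + y) (W(y) = (y + 5)/(y + 2) = (5 + y)/(2 + y))
T(F, K) = -2 - 3*K/2 + F*K/4 (T(F, K) = ((K*F - 6*K) - 8)/4 = ((F*K - 6*K) - 8)/4 = ((-6*K + F*K) - 8)/4 = (-8 - 6*K + F*K)/4 = -2 - 3*K/2 + F*K/4)
T(W(6), 10) - 121*(-4) = (-2 - 3/2*10 + (¼)*((5 + 6)/(2 + 6))*10) - 121*(-4) = (-2 - 15 + (¼)*(11/8)*10) + 484 = (-2 - 15 + 55/16) + 484 = -217/16 + 484 = 7527/16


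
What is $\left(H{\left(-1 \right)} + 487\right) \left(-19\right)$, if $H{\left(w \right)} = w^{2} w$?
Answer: $-9234$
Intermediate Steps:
$H{\left(w \right)} = w^{3}$
$\left(H{\left(-1 \right)} + 487\right) \left(-19\right) = \left(\left(-1\right)^{3} + 487\right) \left(-19\right) = \left(-1 + 487\right) \left(-19\right) = 486 \left(-19\right) = -9234$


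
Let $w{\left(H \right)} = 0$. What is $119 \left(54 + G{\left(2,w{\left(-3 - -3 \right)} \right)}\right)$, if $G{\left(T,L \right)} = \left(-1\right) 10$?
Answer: $5236$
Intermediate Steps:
$G{\left(T,L \right)} = -10$
$119 \left(54 + G{\left(2,w{\left(-3 - -3 \right)} \right)}\right) = 119 \left(54 - 10\right) = 119 \cdot 44 = 5236$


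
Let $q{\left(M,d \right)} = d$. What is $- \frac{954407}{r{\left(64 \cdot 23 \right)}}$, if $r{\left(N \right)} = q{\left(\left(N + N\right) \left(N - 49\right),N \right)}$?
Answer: $- \frac{954407}{1472} \approx -648.37$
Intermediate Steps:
$r{\left(N \right)} = N$
$- \frac{954407}{r{\left(64 \cdot 23 \right)}} = - \frac{954407}{64 \cdot 23} = - \frac{954407}{1472}$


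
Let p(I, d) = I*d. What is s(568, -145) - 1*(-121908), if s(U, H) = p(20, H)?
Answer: 119008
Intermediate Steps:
s(U, H) = 20*H
s(568, -145) - 1*(-121908) = 20*(-145) - 1*(-121908) = -2900 + 121908 = 119008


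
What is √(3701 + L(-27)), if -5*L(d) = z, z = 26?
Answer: √92395/5 ≈ 60.793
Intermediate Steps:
L(d) = -26/5 (L(d) = -⅕*26 = -26/5)
√(3701 + L(-27)) = √(3701 - 26/5) = √(18479/5) = √92395/5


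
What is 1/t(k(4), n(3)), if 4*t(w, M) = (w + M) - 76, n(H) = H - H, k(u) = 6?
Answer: -2/35 ≈ -0.057143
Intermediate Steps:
n(H) = 0
t(w, M) = -19 + M/4 + w/4 (t(w, M) = ((w + M) - 76)/4 = ((M + w) - 76)/4 = (-76 + M + w)/4 = -19 + M/4 + w/4)
1/t(k(4), n(3)) = 1/(-19 + (¼)*0 + (¼)*6) = 1/(-19 + 0 + 3/2) = 1/(-35/2) = -2/35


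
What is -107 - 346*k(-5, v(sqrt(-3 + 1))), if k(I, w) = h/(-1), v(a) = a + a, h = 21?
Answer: 7159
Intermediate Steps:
v(a) = 2*a
k(I, w) = -21 (k(I, w) = 21/(-1) = 21*(-1) = -21)
-107 - 346*k(-5, v(sqrt(-3 + 1))) = -107 - 346*(-21) = -107 + 7266 = 7159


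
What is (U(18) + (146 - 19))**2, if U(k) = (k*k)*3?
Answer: 1207801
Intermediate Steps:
U(k) = 3*k**2 (U(k) = k**2*3 = 3*k**2)
(U(18) + (146 - 19))**2 = (3*18**2 + (146 - 19))**2 = (3*324 + 127)**2 = (972 + 127)**2 = 1099**2 = 1207801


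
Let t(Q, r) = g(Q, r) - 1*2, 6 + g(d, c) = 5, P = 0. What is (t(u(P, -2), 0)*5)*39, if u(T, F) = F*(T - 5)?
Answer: -585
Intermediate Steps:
g(d, c) = -1 (g(d, c) = -6 + 5 = -1)
u(T, F) = F*(-5 + T)
t(Q, r) = -3 (t(Q, r) = -1 - 1*2 = -1 - 2 = -3)
(t(u(P, -2), 0)*5)*39 = -3*5*39 = -15*39 = -585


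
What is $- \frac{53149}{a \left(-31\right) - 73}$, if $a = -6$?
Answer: $- \frac{53149}{113} \approx -470.35$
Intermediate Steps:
$- \frac{53149}{a \left(-31\right) - 73} = - \frac{53149}{\left(-6\right) \left(-31\right) - 73} = - \frac{53149}{186 - 73} = - \frac{53149}{113}$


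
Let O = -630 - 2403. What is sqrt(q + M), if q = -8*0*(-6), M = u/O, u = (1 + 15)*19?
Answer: 4*I*sqrt(6403)/1011 ≈ 0.31659*I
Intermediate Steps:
O = -3033
u = 304 (u = 16*19 = 304)
M = -304/3033 (M = 304/(-3033) = 304*(-1/3033) = -304/3033 ≈ -0.10023)
q = 0 (q = 0*(-6) = 0)
sqrt(q + M) = sqrt(0 - 304/3033) = sqrt(-304/3033) = 4*I*sqrt(6403)/1011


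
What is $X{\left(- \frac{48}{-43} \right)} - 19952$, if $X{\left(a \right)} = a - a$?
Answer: $-19952$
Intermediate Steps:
$X{\left(a \right)} = 0$
$X{\left(- \frac{48}{-43} \right)} - 19952 = 0 - 19952 = -19952$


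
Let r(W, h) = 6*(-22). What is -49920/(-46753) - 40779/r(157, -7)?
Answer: 637710009/2057132 ≈ 310.00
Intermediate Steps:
r(W, h) = -132
-49920/(-46753) - 40779/r(157, -7) = -49920/(-46753) - 40779/(-132) = -49920*(-1/46753) - 40779*(-1/132) = 49920/46753 + 13593/44 = 637710009/2057132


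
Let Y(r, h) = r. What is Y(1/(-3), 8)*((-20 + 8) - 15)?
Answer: 9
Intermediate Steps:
Y(1/(-3), 8)*((-20 + 8) - 15) = ((-20 + 8) - 15)/(-3) = -(-12 - 15)/3 = -1/3*(-27) = 9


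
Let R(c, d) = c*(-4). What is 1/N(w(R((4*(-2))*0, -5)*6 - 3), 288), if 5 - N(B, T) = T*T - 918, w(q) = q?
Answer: -1/82021 ≈ -1.2192e-5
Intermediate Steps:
R(c, d) = -4*c
N(B, T) = 923 - T² (N(B, T) = 5 - (T*T - 918) = 5 - (T² - 918) = 5 - (-918 + T²) = 5 + (918 - T²) = 923 - T²)
1/N(w(R((4*(-2))*0, -5)*6 - 3), 288) = 1/(923 - 1*288²) = 1/(923 - 1*82944) = 1/(923 - 82944) = 1/(-82021) = -1/82021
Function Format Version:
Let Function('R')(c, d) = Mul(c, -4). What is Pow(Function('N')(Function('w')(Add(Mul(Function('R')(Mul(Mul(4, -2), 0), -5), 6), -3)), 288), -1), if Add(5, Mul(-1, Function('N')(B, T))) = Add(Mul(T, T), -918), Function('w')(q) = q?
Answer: Rational(-1, 82021) ≈ -1.2192e-5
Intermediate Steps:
Function('R')(c, d) = Mul(-4, c)
Function('N')(B, T) = Add(923, Mul(-1, Pow(T, 2))) (Function('N')(B, T) = Add(5, Mul(-1, Add(Mul(T, T), -918))) = Add(5, Mul(-1, Add(Pow(T, 2), -918))) = Add(5, Mul(-1, Add(-918, Pow(T, 2)))) = Add(5, Add(918, Mul(-1, Pow(T, 2)))) = Add(923, Mul(-1, Pow(T, 2))))
Pow(Function('N')(Function('w')(Add(Mul(Function('R')(Mul(Mul(4, -2), 0), -5), 6), -3)), 288), -1) = Pow(Add(923, Mul(-1, Pow(288, 2))), -1) = Pow(Add(923, Mul(-1, 82944)), -1) = Pow(Add(923, -82944), -1) = Pow(-82021, -1) = Rational(-1, 82021)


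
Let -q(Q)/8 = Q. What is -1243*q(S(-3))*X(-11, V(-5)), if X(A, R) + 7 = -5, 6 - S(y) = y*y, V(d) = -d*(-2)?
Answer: 357984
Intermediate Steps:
V(d) = 2*d
S(y) = 6 - y² (S(y) = 6 - y*y = 6 - y²)
q(Q) = -8*Q
X(A, R) = -12 (X(A, R) = -7 - 5 = -12)
-1243*q(S(-3))*X(-11, V(-5)) = -1243*(-8*(6 - 1*(-3)²))*(-12) = -1243*(-8*(6 - 1*9))*(-12) = -1243*(-8*(6 - 9))*(-12) = -1243*(-8*(-3))*(-12) = -29832*(-12) = -1243*(-288) = 357984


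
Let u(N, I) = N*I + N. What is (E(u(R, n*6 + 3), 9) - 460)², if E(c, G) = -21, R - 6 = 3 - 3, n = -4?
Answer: 231361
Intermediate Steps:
R = 6 (R = 6 + (3 - 3) = 6 + 0 = 6)
u(N, I) = N + I*N (u(N, I) = I*N + N = N + I*N)
(E(u(R, n*6 + 3), 9) - 460)² = (-21 - 460)² = (-481)² = 231361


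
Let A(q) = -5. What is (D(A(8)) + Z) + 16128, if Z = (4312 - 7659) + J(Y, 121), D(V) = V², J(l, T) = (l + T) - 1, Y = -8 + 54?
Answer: 12972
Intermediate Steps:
Y = 46
J(l, T) = -1 + T + l (J(l, T) = (T + l) - 1 = -1 + T + l)
Z = -3181 (Z = (4312 - 7659) + (-1 + 121 + 46) = -3347 + 166 = -3181)
(D(A(8)) + Z) + 16128 = ((-5)² - 3181) + 16128 = (25 - 3181) + 16128 = -3156 + 16128 = 12972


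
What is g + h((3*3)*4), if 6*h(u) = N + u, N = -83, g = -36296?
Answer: -217823/6 ≈ -36304.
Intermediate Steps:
h(u) = -83/6 + u/6 (h(u) = (-83 + u)/6 = -83/6 + u/6)
g + h((3*3)*4) = -36296 + (-83/6 + ((3*3)*4)/6) = -36296 + (-83/6 + (9*4)/6) = -36296 + (-83/6 + (⅙)*36) = -36296 + (-83/6 + 6) = -36296 - 47/6 = -217823/6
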